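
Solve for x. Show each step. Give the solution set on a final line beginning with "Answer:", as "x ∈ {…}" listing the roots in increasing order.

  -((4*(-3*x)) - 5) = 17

Step 1. [-((4*(-3*x)) - 5) = 17] leading − — multiply by −1. So neg: (4*(-3*x)) - 5 = -17.
Step 2. [(4*(-3*x)) - 5 = -17] -5 is outermost — add 5 both sides ⇒ sub: 4*(-3*x) = -12.
Step 3. [4*(-3*x) = -12] 4·(inner) — divide through by 4 ⇒ div: -3*x = -3.
Step 4. [-3*x = -3] LHS = -3·(…); ÷-3 both sides. So div: x = 1.

Answer: x ∈ {1}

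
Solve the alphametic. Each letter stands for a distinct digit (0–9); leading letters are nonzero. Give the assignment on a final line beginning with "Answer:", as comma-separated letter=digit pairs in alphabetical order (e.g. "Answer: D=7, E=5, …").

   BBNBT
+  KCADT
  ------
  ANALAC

Step 1. [col 1: T + T ≡ C (mod 10)] column 1 (T + T ≡ C (mod 10), carry-in 0) doesn't pin C yet; pick C=8 and continue, so C=8.
Step 2. [col 1: T + T ≡ C (mod 10)] several values work for T in column 1 (T + T ≡ C (mod 10), carry-in 0); try T=9, so T=9.
Step 3. [col 2: B + D ≡ A (mod 10)] no forcing yet in column 2 (carry-in 1); A=1 is free and consistent — try it ⇒ A=1.
Step 4. [col 2: B + D ≡ A (mod 10)] no forcing yet in column 2 (carry-in 1); D=7 is free and consistent — try it ⇒ D=7.
Step 5. [col 2: B + D ≡ A (mod 10)] column 2: given D=7, A=1, carry-in 1, and digits 1,7,8,9 already taken and all letters distinct, B+D≡A (mod 10) forces B=3. So B=3.
Step 6. [col 3: N + A ≡ L (mod 10)] column 3 (N + A ≡ L (mod 10), carry-in 1) doesn't pin N yet; pick N=0 and continue. So N=0.
Step 7. [col 3: N + A ≡ L (mod 10)] in column 3 we have N+A≡L with carry-in 1; given N=0, A=1 and digits 0,1,3,7,8,9 already taken and all letters distinct, that pins L to 2. So L=2.
Step 8. [col 5: B + K ≡ N (mod 10)] in column 5 we have B+K≡N with carry-in 1; given B=3, N=0 and digits 0,1,2,3,7,8,9 already taken and all letters distinct, that pins K to 6. So K=6.

Answer: A=1, B=3, C=8, D=7, K=6, L=2, N=0, T=9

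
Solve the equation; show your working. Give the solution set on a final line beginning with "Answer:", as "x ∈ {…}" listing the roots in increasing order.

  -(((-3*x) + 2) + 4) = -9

Step 1. [-(((-3*x) + 2) + 4) = -9] LHS negated; negate both sides, so neg: ((-3*x) + 2) + 4 = 9.
Step 2. [((-3*x) + 2) + 4 = 9] +4 is outermost — subtract 4 both sides. So sub: (-3*x) + 2 = 5.
Step 3. [(-3*x) + 2 = 5] 2 comes off first (subtract 2) ⇒ sub: -3*x = 3.
Step 4. [-3*x = 3] -3 out front; divide by -3. So div: x = -1.

Answer: x ∈ {-1}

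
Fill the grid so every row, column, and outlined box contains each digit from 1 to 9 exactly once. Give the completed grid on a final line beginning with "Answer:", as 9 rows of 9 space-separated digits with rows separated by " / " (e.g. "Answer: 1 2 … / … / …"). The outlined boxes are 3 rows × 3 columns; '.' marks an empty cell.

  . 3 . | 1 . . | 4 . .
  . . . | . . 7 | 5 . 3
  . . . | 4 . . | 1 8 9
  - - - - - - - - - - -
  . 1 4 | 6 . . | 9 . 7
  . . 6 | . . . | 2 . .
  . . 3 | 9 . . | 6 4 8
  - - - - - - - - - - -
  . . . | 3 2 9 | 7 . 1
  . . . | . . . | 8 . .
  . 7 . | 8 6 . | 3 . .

Step 1. [r5c9∈{5}] only 5 remains possible at r5c9 ⇒ r5c9=5.
Step 2. [r8c4∈{5,7}] 5 has one home in col 4: r8c4. So r8c4=5.
Step 3. [r2c4∈{2}] r2c4's peers cover all but 2 ⇒ r2c4=2.
Step 4. [r2c8∈{6}] r2c8 has the single candidate 6, so r2c8=6.
Step 5. [r1c9∈{2}] r1c9 is down to just 2, so r1c9=2.
Step 6. [r8c1∈{1,2,3,4,6,9}] in row 8, 3 fits only at r8c1 ⇒ r8c1=3.
Step 7. [r7c8∈{5}] r7c8 has the single candidate 5, so r7c8=5.
Step 8. [r7c3∈{8}] r7c3 has the single candidate 8 ⇒ r7c3=8.
Step 9. [r8c5∈{1,4,7}] across row 8, 7 lands solely at r8c5, so r8c5=7.
Step 10. [r6c1∈{2,5,7}] 7 has one home in row 6: r6c1. So r6c1=7.
Step 11. [r5c5∈{1,3,4,8}] in col 5, 4 fits only at r5c5, so r5c5=4.
Step 12. [r3c3∈{2,5,7}] 7 has one home in row 3: r3c3. So r3c3=7.
Step 13. [r9c9∈{4}] r9c9 is down to just 4 ⇒ r9c9=4.
Step 14. [r9c6∈{1}] r9c6 is down to just 1 ⇒ r9c6=1.
Step 15. [r2c1∈{1,4,8,9}] in col 1, 1 fits only at r2c1, so r2c1=1.
Step 16. [r2c3∈{9}] r2c3's peers cover all but 9 ⇒ r2c3=9.
Step 17. [r1c3∈{5}] nothing but 5 survives at r1c3 ⇒ r1c3=5.
Step 18. [r2c5∈{8}] r2c5 has the single candidate 8. So r2c5=8.
Step 19. [r6c2∈{2,5}] col 2 places 5 nowhere but r6c2 ⇒ r6c2=5.
Step 20. [r4c1∈{2,8}] 2 has one home in box 4: r4c1 ⇒ r4c1=2.
Step 21. [r3c1∈{6}] only 6 remains possible at r3c1, so r3c1=6.
Step 22. [r4c6∈{3,5,8}] across row 4, 8 lands solely at r4c6 ⇒ r4c6=8.
Step 23. [r5c6∈{3}] r5c6's peers cover all but 3. So r5c6=3.
Step 24. [r9c3∈{2}] r9c3 is down to just 2, so r9c3=2.
Step 25. [r7c1∈{4}] only 4 remains possible at r7c1, so r7c1=4.
Step 26. [r9c8∈{9}] r9c8 has the single candidate 9 ⇒ r9c8=9.
Step 27. [r5c1∈{8,9}] col 1 places 9 nowhere but r5c1. So r5c1=9.
Step 28. [r7c2∈{6}] r7c2 has the single candidate 6, so r7c2=6.
Step 29. [r4c5∈{5}] nothing but 5 survives at r4c5. So r4c5=5.
Step 30. [r5c2∈{8}] r5c2's peers cover all but 8, so r5c2=8.
Step 31. [r4c8∈{3}] r4c8 is down to just 3, so r4c8=3.
Step 32. [r9c1∈{5}] only 5 remains possible at r9c1. So r9c1=5.
Step 33. [r1c1∈{8}] only 8 remains possible at r1c1 ⇒ r1c1=8.
Step 34. [r5c8∈{1}] only 1 remains possible at r5c8 ⇒ r5c8=1.
Step 35. [r8c6∈{4}] only 4 remains possible at r8c6 ⇒ r8c6=4.
Step 36. [r8c9∈{6}] r8c9 is down to just 6, so r8c9=6.
Step 37. [r5c4∈{7}] only 7 remains possible at r5c4. So r5c4=7.
Step 38. [r6c6∈{2}] nothing but 2 survives at r6c6, so r6c6=2.
Step 39. [r8c2∈{9}] only 9 remains possible at r8c2, so r8c2=9.
Step 40. [r3c6∈{5}] r3c6 has the single candidate 5, so r3c6=5.
Step 41. [r3c2∈{2}] only 2 remains possible at r3c2, so r3c2=2.
Step 42. [r3c5∈{3}] only 3 remains possible at r3c5, so r3c5=3.
Step 43. [r2c2∈{4}] only 4 remains possible at r2c2 ⇒ r2c2=4.
Step 44. [r6c5∈{1}] r6c5 is down to just 1 ⇒ r6c5=1.
Step 45. [r1c6∈{6}] nothing but 6 survives at r1c6. So r1c6=6.
Step 46. [r8c8∈{2}] r8c8 is down to just 2, so r8c8=2.
Step 47. [r1c8∈{7}] r1c8 is down to just 7. So r1c8=7.
Step 48. [r8c3∈{1}] r8c3 is down to just 1 ⇒ r8c3=1.
Step 49. [r1c5∈{9}] r1c5 has the single candidate 9. So r1c5=9.

Answer: 8 3 5 1 9 6 4 7 2 / 1 4 9 2 8 7 5 6 3 / 6 2 7 4 3 5 1 8 9 / 2 1 4 6 5 8 9 3 7 / 9 8 6 7 4 3 2 1 5 / 7 5 3 9 1 2 6 4 8 / 4 6 8 3 2 9 7 5 1 / 3 9 1 5 7 4 8 2 6 / 5 7 2 8 6 1 3 9 4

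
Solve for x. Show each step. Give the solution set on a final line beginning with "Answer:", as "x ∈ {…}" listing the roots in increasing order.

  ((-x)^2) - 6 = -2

Step 1. [((-x)^2) - 6 = -2] the outer -6 inverts by adding 6 ⇒ sub: (-x)^2 = 4.
Step 2. [(-x)^2 = 4] √ both sides: 4 ≥ 0 gives two branches. So sqrt: -x = 2 or -2.
Step 3. [-x = 2 or -2] LHS negated; negate both sides ⇒ neg: x = -2 or 2.

Answer: x ∈ {-2, 2}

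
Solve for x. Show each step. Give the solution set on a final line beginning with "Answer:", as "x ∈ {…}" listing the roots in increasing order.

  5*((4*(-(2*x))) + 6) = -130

Step 1. [5*((4*(-(2*x))) + 6) = -130] LHS = 5·(…); ÷5 both sides, so div: (4*(-(2*x))) + 6 = -26.
Step 2. [(4*(-(2*x))) + 6 = -26] peel the +6: subtract 6 from each side. So sub: 4*(-(2*x)) = -32.
Step 3. [4*(-(2*x)) = -32] LHS = 4·(…); ÷4 both sides, so div: -(2*x) = -8.
Step 4. [-(2*x) = -8] LHS negated; negate both sides. So neg: 2*x = 8.
Step 5. [2*x = 8] LHS = 2·(…); ÷2 both sides ⇒ div: x = 4.

Answer: x ∈ {4}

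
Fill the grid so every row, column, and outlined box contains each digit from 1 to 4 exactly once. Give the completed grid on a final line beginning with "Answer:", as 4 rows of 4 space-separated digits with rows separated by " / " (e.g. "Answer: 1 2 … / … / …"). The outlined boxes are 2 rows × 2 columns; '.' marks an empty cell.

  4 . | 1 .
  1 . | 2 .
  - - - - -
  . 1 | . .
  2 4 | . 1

Step 1. [r1c4∈{3}] nothing but 3 survives at r1c4, so r1c4=3.
Step 2. [r3c3∈{3,4}] 4 has one home in col 3: r3c3. So r3c3=4.
Step 3. [r3c1∈{3}] nothing but 3 survives at r3c1, so r3c1=3.
Step 4. [r4c3∈{3}] r4c3 is down to just 3, so r4c3=3.
Step 5. [r2c4∈{4}] nothing but 4 survives at r2c4 ⇒ r2c4=4.
Step 6. [r1c2∈{2}] nothing but 2 survives at r1c2 ⇒ r1c2=2.
Step 7. [r2c2∈{3}] only 3 remains possible at r2c2 ⇒ r2c2=3.
Step 8. [r3c4∈{2}] r3c4's peers cover all but 2. So r3c4=2.

Answer: 4 2 1 3 / 1 3 2 4 / 3 1 4 2 / 2 4 3 1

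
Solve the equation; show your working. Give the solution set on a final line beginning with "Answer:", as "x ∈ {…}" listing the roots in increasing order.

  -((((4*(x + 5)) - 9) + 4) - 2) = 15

Step 1. [-((((4*(x + 5)) - 9) + 4) - 2) = 15] LHS negated; negate both sides ⇒ neg: (((4*(x + 5)) - 9) + 4) - 2 = -15.
Step 2. [(((4*(x + 5)) - 9) + 4) - 2 = -15] the outer -2 inverts by adding 2, so sub: ((4*(x + 5)) - 9) + 4 = -13.
Step 3. [((4*(x + 5)) - 9) + 4 = -13] 4 comes off first (subtract 4), so sub: (4*(x + 5)) - 9 = -17.
Step 4. [(4*(x + 5)) - 9 = -17] -9 is outermost — add 9 both sides. So sub: 4*(x + 5) = -8.
Step 5. [4*(x + 5) = -8] leading coefficient 4: divide by 4 ⇒ div: x + 5 = -2.
Step 6. [x + 5 = -2] subtract 5: x sits inside (… + 5) ⇒ sub: x = -7.

Answer: x ∈ {-7}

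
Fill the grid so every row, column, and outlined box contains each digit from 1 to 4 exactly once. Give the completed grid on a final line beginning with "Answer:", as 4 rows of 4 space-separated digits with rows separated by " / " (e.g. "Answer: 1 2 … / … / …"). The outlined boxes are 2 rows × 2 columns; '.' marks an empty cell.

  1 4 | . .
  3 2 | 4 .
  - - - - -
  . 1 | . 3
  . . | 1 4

Step 1. [r3c3∈{2}] r3c3 has the single candidate 2 ⇒ r3c3=2.
Step 2. [r2c4∈{1}] r2c4 is down to just 1 ⇒ r2c4=1.
Step 3. [r3c1∈{4}] nothing but 4 survives at r3c1 ⇒ r3c1=4.
Step 4. [r1c3∈{3}] r1c3 has the single candidate 3 ⇒ r1c3=3.
Step 5. [r4c1∈{2}] nothing but 2 survives at r4c1, so r4c1=2.
Step 6. [r4c2∈{3}] r4c2 has the single candidate 3, so r4c2=3.
Step 7. [r1c4∈{2}] nothing but 2 survives at r1c4. So r1c4=2.

Answer: 1 4 3 2 / 3 2 4 1 / 4 1 2 3 / 2 3 1 4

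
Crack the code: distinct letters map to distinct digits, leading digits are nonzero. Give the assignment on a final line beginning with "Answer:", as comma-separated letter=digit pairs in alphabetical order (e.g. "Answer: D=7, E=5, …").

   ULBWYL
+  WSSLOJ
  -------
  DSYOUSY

Step 1. [col 1: L + J ≡ Y (mod 10)] several values work for Y in column 1 (L + J ≡ Y (mod 10), carry-in 0); try Y=2 ⇒ Y=2.
Step 2. [D] adding two 6-digit numbers gives at most 6+1 digits, and here it does — D is that final carry and must be 1, so D=1.
Step 3. [col 1: L + J ≡ Y (mod 10)] column 1 (L + J ≡ Y (mod 10), carry-in 0) doesn't pin J yet; pick J=4 and continue ⇒ J=4.
Step 4. [col 1: L + J ≡ Y (mod 10)] column 1: given J=4, Y=2, carry-in 0, and digits 1,2,4 already taken and all letters distinct, L+J≡Y (mod 10) forces L=8, so L=8.
Step 5. [col 2: Y + O ≡ S (mod 10)] O=0 is one option consistent with column 2 (Y + O ≡ S (mod 10), carry-in 1) — take it. So O=0.
Step 6. [col 2: Y + O ≡ S (mod 10)] column 2 reads Y+O+carry(1)=S with Y=2, O=0; with digits 0,1,2,4,8 already taken and all letters distinct, the only value for S is 3 ⇒ S=3.
Step 7. [col 3: W + L ≡ U (mod 10)] W=7 is one option consistent with column 3 (W + L ≡ U (mod 10), carry-in 0) — take it. So W=7.
Step 8. [col 3: W + L ≡ U (mod 10)] column 3: given W=7, L=8, carry-in 0, and digits 0,1,2,3,4,7,8 already taken and all letters distinct, W+L≡U (mod 10) forces U=5, so U=5.
Step 9. [col 4: B + S ≡ O (mod 10)] column 4: given S=3, O=0, carry-in 1, and digits 0,1,2,3,4,5,7,8 already taken and all letters distinct, B+S≡O (mod 10) forces B=6. So B=6.

Answer: B=6, D=1, J=4, L=8, O=0, S=3, U=5, W=7, Y=2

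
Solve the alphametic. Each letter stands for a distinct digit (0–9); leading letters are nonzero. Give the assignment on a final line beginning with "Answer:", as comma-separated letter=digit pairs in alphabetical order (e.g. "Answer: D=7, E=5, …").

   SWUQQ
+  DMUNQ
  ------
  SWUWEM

Step 1. [S] S is the leading digit of a 6-digit sum of two 5-digit numbers; the final carry is exactly 1 ⇒ S=1.
Step 2. [col 1: Q + Q ≡ M (mod 10)] no forcing yet in column 1 (carry-in 0); Q=2 is free and consistent — try it ⇒ Q=2.
Step 3. [col 1: Q + Q ≡ M (mod 10)] in column 1 we have Q+Q≡M with carry-in 0; given Q=2 and digits 1,2 already taken and all letters distinct, that pins M to 4, so M=4.
Step 4. [col 2: Q + N ≡ E (mod 10)] several values work for N in column 2 (Q + N ≡ E (mod 10), carry-in 0); try N=6. So N=6.
Step 5. [col 2: Q + N ≡ E (mod 10)] from column 2 (Q=2, N=6, carry-in 0, digits 1,2,4,6 already taken and all letters distinct): E must equal 8. So E=8.
Step 6. [col 3: U + U ≡ W (mod 10)] column 3 reads U+U+carry(0)=W with nothing yet; with digits 1,2,4,6,8 already taken and all letters distinct, the only value for U is 5. So U=5.
Step 7. [col 3: U + U ≡ W (mod 10)] column 3 reads U+U+carry(0)=W with U=5; with digits 1,2,4,5,6,8 already taken and all letters distinct, the only value for W is 0, so W=0.
Step 8. [col 5: S + D ≡ W (mod 10)] in column 5 we have S+D≡W with carry-in 0; given S=1, W=0 and digits 0,1,2,4,5,6,8 already taken and all letters distinct, that pins D to 9, so D=9.

Answer: D=9, E=8, M=4, N=6, Q=2, S=1, U=5, W=0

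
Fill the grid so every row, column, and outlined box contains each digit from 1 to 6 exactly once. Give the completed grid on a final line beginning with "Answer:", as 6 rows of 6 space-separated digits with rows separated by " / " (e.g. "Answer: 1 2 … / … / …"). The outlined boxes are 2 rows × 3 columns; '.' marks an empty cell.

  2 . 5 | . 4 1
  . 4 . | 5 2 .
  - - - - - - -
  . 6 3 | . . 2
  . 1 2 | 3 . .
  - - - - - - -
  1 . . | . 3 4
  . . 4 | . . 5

Step 1. [r5c3∈{6}] r5c3 is down to just 6. So r5c3=6.
Step 2. [r1c2∈{3}] nothing but 3 survives at r1c2, so r1c2=3.
Step 3. [r5c4∈{2}] r5c4 is down to just 2. So r5c4=2.
Step 4. [r4c6∈{6}] r4c6 has the single candidate 6, so r4c6=6.
Step 5. [r3c4∈{1,4}] in col 4, 4 fits only at r3c4 ⇒ r3c4=4.
Step 6. [r6c5∈{1,6}] 6 has one home in col 5: r6c5, so r6c5=6.
Step 7. [r4c5∈{5}] r4c5's peers cover all but 5 ⇒ r4c5=5.
Step 8. [r2c1∈{6}] r2c1's peers cover all but 6. So r2c1=6.
Step 9. [r3c1∈{5}] r3c1's peers cover all but 5 ⇒ r3c1=5.
Step 10. [r1c4∈{6}] r1c4's peers cover all but 6, so r1c4=6.
Step 11. [r4c1∈{4}] r4c1 is down to just 4. So r4c1=4.
Step 12. [r3c5∈{1}] only 1 remains possible at r3c5, so r3c5=1.
Step 13. [r2c6∈{3}] nothing but 3 survives at r2c6 ⇒ r2c6=3.
Step 14. [r6c4∈{1}] only 1 remains possible at r6c4. So r6c4=1.
Step 15. [r6c2∈{2}] r6c2's peers cover all but 2, so r6c2=2.
Step 16. [r6c1∈{3}] r6c1 is down to just 3 ⇒ r6c1=3.
Step 17. [r2c3∈{1}] r2c3's peers cover all but 1, so r2c3=1.
Step 18. [r5c2∈{5}] nothing but 5 survives at r5c2, so r5c2=5.

Answer: 2 3 5 6 4 1 / 6 4 1 5 2 3 / 5 6 3 4 1 2 / 4 1 2 3 5 6 / 1 5 6 2 3 4 / 3 2 4 1 6 5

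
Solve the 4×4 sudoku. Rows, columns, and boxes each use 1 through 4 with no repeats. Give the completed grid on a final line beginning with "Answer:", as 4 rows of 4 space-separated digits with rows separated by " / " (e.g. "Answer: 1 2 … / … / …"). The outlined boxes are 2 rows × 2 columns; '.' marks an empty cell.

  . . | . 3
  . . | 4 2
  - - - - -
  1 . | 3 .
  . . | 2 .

Step 1. [r3c4∈{4}] nothing but 4 survives at r3c4. So r3c4=4.
Step 2. [r2c1∈{3}] r2c1 is down to just 3, so r2c1=3.
Step 3. [r4c1∈{4}] only 4 remains possible at r4c1 ⇒ r4c1=4.
Step 4. [r1c2∈{1,2,4}] in row 1, 4 fits only at r1c2 ⇒ r1c2=4.
Step 5. [r1c3∈{1}] only 1 remains possible at r1c3. So r1c3=1.
Step 6. [r1c1∈{2}] r1c1 has the single candidate 2 ⇒ r1c1=2.
Step 7. [r3c2∈{2}] nothing but 2 survives at r3c2, so r3c2=2.
Step 8. [r2c2∈{1}] r2c2's peers cover all but 1 ⇒ r2c2=1.
Step 9. [r4c4∈{1}] r4c4 is down to just 1. So r4c4=1.
Step 10. [r4c2∈{3}] nothing but 3 survives at r4c2, so r4c2=3.

Answer: 2 4 1 3 / 3 1 4 2 / 1 2 3 4 / 4 3 2 1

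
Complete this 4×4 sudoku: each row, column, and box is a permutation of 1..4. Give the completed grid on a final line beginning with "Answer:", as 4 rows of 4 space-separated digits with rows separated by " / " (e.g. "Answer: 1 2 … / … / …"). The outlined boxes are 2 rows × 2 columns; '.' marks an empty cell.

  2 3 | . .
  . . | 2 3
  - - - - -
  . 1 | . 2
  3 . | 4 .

Step 1. [r1c3∈{1}] r1c3 has the single candidate 1 ⇒ r1c3=1.
Step 2. [r3c1∈{4}] r3c1 is down to just 4, so r3c1=4.
Step 3. [r1c4∈{4}] only 4 remains possible at r1c4. So r1c4=4.
Step 4. [r2c1∈{1}] nothing but 1 survives at r2c1. So r2c1=1.
Step 5. [r4c2∈{2}] only 2 remains possible at r4c2. So r4c2=2.
Step 6. [r2c2∈{4}] r2c2 has the single candidate 4 ⇒ r2c2=4.
Step 7. [r4c4∈{1}] r4c4's peers cover all but 1, so r4c4=1.
Step 8. [r3c3∈{3}] r3c3 has the single candidate 3 ⇒ r3c3=3.

Answer: 2 3 1 4 / 1 4 2 3 / 4 1 3 2 / 3 2 4 1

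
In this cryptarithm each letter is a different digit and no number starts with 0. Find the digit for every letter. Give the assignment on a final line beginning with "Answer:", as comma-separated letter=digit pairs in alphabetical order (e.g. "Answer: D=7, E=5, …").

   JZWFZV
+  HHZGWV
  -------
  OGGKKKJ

Step 1. [col 1: V + V ≡ J (mod 10)] column 1 (V + V ≡ J (mod 10), carry-in 0) doesn't pin V yet; pick V=3 and continue. So V=3.
Step 2. [col 1: V + V ≡ J (mod 10)] column 1 reads V+V+carry(0)=J with V=3; with digits 3 already taken and all letters distinct, the only value for J is 6. So J=6.
Step 3. [col 2: Z + W ≡ K (mod 10)] W=2 is one option consistent with column 2 (Z + W ≡ K (mod 10), carry-in 0) — take it. So W=2.
Step 4. [O] adding two 6-digit numbers gives at most 6+1 digits, and here it does — O is that final carry and must be 1. So O=1.
Step 5. [col 2: Z + W ≡ K (mod 10)] several values work for Z in column 2 (Z + W ≡ K (mod 10), carry-in 0); try Z=7. So Z=7.
Step 6. [col 2: Z + W ≡ K (mod 10)] column 2: given Z=7, W=2, carry-in 0, and digits 1,2,3,6,7 already taken and all letters distinct, Z+W≡K (mod 10) forces K=9, so K=9.
Step 7. [col 3: F + G ≡ K (mod 10)] F=4 is one option consistent with column 3 (F + G ≡ K (mod 10), carry-in 0) — take it, so F=4.
Step 8. [col 3: F + G ≡ K (mod 10)] column 3: given F=4, K=9, carry-in 0, and digits 1,2,3,4,6,7,9 already taken and all letters distinct, F+G≡K (mod 10) forces G=5, so G=5.
Step 9. [col 5: Z + H ≡ G (mod 10)] in column 5 we have Z+H≡G with carry-in 0; given Z=7, G=5 and digits 1,2,3,4,5,6,7,9 already taken and all letters distinct, that pins H to 8. So H=8.

Answer: F=4, G=5, H=8, J=6, K=9, O=1, V=3, W=2, Z=7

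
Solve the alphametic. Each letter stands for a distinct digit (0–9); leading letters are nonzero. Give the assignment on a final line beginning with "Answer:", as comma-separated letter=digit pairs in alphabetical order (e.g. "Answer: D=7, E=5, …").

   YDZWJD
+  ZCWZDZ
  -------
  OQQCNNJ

Step 1. [col 1: D + Z ≡ J (mod 10)] J=0 is one option consistent with column 1 (D + Z ≡ J (mod 10), carry-in 0) — take it. So J=0.
Step 2. [col 1: D + Z ≡ J (mod 10)] D=2 is one option consistent with column 1 (D + Z ≡ J (mod 10), carry-in 0) — take it. So D=2.
Step 3. [O] adding two 6-digit numbers gives at most 6+1 digits, and here it does — O is that final carry and must be 1, so O=1.
Step 4. [col 1: D + Z ≡ J (mod 10)] in column 1 we have D+Z≡J with carry-in 0; given D=2, J=0 and digits 0,1,2 already taken and all letters distinct, that pins Z to 8. So Z=8.
Step 5. [col 2: J + D ≡ N (mod 10)] in column 2 we have J+D≡N with carry-in 1; given J=0, D=2 and digits 0,1,2,8 already taken and all letters distinct, that pins N to 3. So N=3.
Step 6. [col 3: W + Z ≡ N (mod 10)] from column 3 (Z=8, N=3, carry-in 0, digits 0,1,2,3,8 already taken and all letters distinct): W must equal 5. So W=5.
Step 7. [col 4: Z + W ≡ C (mod 10)] from column 4 (Z=8, W=5, carry-in 1, digits 0,1,2,3,5,8 already taken and all letters distinct): C must equal 4, so C=4.
Step 8. [col 5: D + C ≡ Q (mod 10)] column 5: given D=2, C=4, carry-in 1, and digits 0,1,2,3,4,5,8 already taken and all letters distinct, D+C≡Q (mod 10) forces Q=7, so Q=7.
Step 9. [col 6: Y + Z ≡ Q (mod 10)] from column 6 (Z=8, Q=7, carry-in 0, digits 0,1,2,3,4,5,7,8 already taken and all letters distinct): Y must equal 9. So Y=9.

Answer: C=4, D=2, J=0, N=3, O=1, Q=7, W=5, Y=9, Z=8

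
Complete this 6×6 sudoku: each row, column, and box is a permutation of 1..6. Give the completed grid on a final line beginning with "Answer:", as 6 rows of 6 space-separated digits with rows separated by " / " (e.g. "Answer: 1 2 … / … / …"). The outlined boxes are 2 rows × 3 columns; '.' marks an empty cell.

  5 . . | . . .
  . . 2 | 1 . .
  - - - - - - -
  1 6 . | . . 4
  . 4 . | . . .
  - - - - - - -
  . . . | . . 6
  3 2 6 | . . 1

Step 1. [r2c2∈{3}] nothing but 3 survives at r2c2 ⇒ r2c2=3.
Step 2. [r5c2∈{1,5}] across col 2, 5 lands solely at r5c2 ⇒ r5c2=5.
Step 3. [r5c1∈{4}] r5c1's peers cover all but 4 ⇒ r5c1=4.
Step 4. [r2c5∈{4,5,6}] row 2 places 4 nowhere but r2c5, so r2c5=4.
Step 5. [r4c5∈{1,2,3,5,6}] across row 4, 1 lands solely at r4c5, so r4c5=1.
Step 6. [r4c4∈{2,3,5,6}] r4c4 is the only open cell in row 4 admitting 6 ⇒ r4c4=6.
Step 7. [r6c5∈{5}] r6c5 has the single candidate 5, so r6c5=5.
Step 8. [r3c4∈{2,3,5}] r3c4 is the only open cell in col 4 admitting 5 ⇒ r3c4=5.
Step 9. [r3c5∈{2,3}] row 3 places 2 nowhere but r3c5, so r3c5=2.
Step 10. [r5c5∈{3}] nothing but 3 survives at r5c5. So r5c5=3.
Step 11. [r1c6∈{2,3}] col 6 places 2 nowhere but r1c6. So r1c6=2.
Step 12. [r4c6∈{3}] only 3 remains possible at r4c6. So r4c6=3.
Step 13. [r5c3∈{1}] r5c3 is down to just 1 ⇒ r5c3=1.
Step 14. [r1c2∈{1}] r1c2 has the single candidate 1 ⇒ r1c2=1.
Step 15. [r1c5∈{6}] r1c5 is down to just 6, so r1c5=6.
Step 16. [r4c3∈{5}] nothing but 5 survives at r4c3, so r4c3=5.
Step 17. [r2c6∈{5}] r2c6's peers cover all but 5, so r2c6=5.
Step 18. [r1c4∈{3}] r1c4 has the single candidate 3. So r1c4=3.
Step 19. [r6c4∈{4}] r6c4 is down to just 4, so r6c4=4.
Step 20. [r4c1∈{2}] r4c1 has the single candidate 2, so r4c1=2.
Step 21. [r3c3∈{3}] nothing but 3 survives at r3c3 ⇒ r3c3=3.
Step 22. [r1c3∈{4}] nothing but 4 survives at r1c3 ⇒ r1c3=4.
Step 23. [r5c4∈{2}] r5c4 has the single candidate 2. So r5c4=2.
Step 24. [r2c1∈{6}] nothing but 6 survives at r2c1. So r2c1=6.

Answer: 5 1 4 3 6 2 / 6 3 2 1 4 5 / 1 6 3 5 2 4 / 2 4 5 6 1 3 / 4 5 1 2 3 6 / 3 2 6 4 5 1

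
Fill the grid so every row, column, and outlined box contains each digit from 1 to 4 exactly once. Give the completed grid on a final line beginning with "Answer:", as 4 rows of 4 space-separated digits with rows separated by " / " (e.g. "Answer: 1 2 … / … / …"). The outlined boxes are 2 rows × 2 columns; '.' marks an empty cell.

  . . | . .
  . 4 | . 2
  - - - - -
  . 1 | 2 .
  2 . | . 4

Step 1. [r1c4∈{1,3}] r1c4 is the only open cell in col 4 admitting 1 ⇒ r1c4=1.
Step 2. [r1c1∈{3}] r1c1 is down to just 3 ⇒ r1c1=3.
Step 3. [r3c4∈{3}] r3c4's peers cover all but 3, so r3c4=3.
Step 4. [r3c1∈{4}] only 4 remains possible at r3c1 ⇒ r3c1=4.
Step 5. [r4c3∈{1}] r4c3's peers cover all but 1. So r4c3=1.
Step 6. [r1c3∈{4}] r1c3 has the single candidate 4. So r1c3=4.
Step 7. [r2c1∈{1}] only 1 remains possible at r2c1, so r2c1=1.
Step 8. [r2c3∈{3}] only 3 remains possible at r2c3, so r2c3=3.
Step 9. [r4c2∈{3}] r4c2 is down to just 3. So r4c2=3.
Step 10. [r1c2∈{2}] nothing but 2 survives at r1c2 ⇒ r1c2=2.

Answer: 3 2 4 1 / 1 4 3 2 / 4 1 2 3 / 2 3 1 4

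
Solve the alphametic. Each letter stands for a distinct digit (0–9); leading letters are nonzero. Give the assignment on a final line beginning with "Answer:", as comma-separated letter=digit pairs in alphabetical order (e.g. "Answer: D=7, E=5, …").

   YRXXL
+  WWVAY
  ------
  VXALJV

Step 1. [col 1: L + Y ≡ V (mod 10)] L=6 is one option consistent with column 1 (L + Y ≡ V (mod 10), carry-in 0) — take it ⇒ L=6.
Step 2. [col 1: L + Y ≡ V (mod 10)] no forcing yet in column 1 (carry-in 0); Y=5 is free and consistent — try it. So Y=5.
Step 3. [col 1: L + Y ≡ V (mod 10)] column 1 reads L+Y+carry(0)=V with L=6, Y=5; with digits 5,6 already taken and all letters distinct, the only value for V is 1. So V=1.
Step 4. [col 2: X + A ≡ J (mod 10)] column 2 (X + A ≡ J (mod 10), carry-in 1) doesn't pin J yet; pick J=2 and continue. So J=2.
Step 5. [col 2: X + A ≡ J (mod 10)] no forcing yet in column 2 (carry-in 1); A=7 is free and consistent — try it. So A=7.
Step 6. [col 2: X + A ≡ J (mod 10)] column 2: given A=7, J=2, carry-in 1, and digits 1,2,5,6,7 already taken and all letters distinct, X+A≡J (mod 10) forces X=4. So X=4.
Step 7. [col 4: R + W ≡ A (mod 10)] W=8 is one option consistent with column 4 (R + W ≡ A (mod 10), carry-in 0) — take it, so W=8.
Step 8. [col 4: R + W ≡ A (mod 10)] column 4 reads R+W+carry(0)=A with W=8, A=7; with digits 1,2,4,5,6,7,8 already taken and all letters distinct, the only value for R is 9, so R=9.

Answer: A=7, J=2, L=6, R=9, V=1, W=8, X=4, Y=5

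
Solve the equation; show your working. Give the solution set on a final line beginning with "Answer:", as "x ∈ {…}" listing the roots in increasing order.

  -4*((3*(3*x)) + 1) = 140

Step 1. [-4*((3*(3*x)) + 1) = 140] -4·(inner) — divide through by -4, so div: (3*(3*x)) + 1 = -35.
Step 2. [(3*(3*x)) + 1 = -35] 1 comes off first (subtract 1), so sub: 3*(3*x) = -36.
Step 3. [3*(3*x) = -36] 3 out front; divide by 3, so div: 3*x = -12.
Step 4. [3*x = -12] LHS = 3·(…); ÷3 both sides. So div: x = -4.

Answer: x ∈ {-4}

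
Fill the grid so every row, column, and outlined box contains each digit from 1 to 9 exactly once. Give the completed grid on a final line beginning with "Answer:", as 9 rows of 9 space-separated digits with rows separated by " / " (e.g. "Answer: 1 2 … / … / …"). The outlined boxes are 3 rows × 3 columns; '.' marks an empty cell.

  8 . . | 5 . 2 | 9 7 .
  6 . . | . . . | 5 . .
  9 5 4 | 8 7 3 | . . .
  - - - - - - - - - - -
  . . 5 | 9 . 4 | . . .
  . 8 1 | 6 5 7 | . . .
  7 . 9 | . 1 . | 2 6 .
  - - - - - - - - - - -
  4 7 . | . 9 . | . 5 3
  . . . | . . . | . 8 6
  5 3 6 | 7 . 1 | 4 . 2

Step 1. [r3c9∈{1}] r3c9's peers cover all but 1. So r3c9=1.
Step 2. [r8c3∈{2}] nothing but 2 survives at r8c3, so r8c3=2.
Step 3. [r4c7∈{1,3,7,8}] across col 7, 8 lands solely at r4c7. So r4c7=8.
Step 4. [r1c9∈{4}] r1c9's peers cover all but 4. So r1c9=4.
Step 5. [r2c8∈{2,3}] 3 has one home in box 3: r2c8. So r2c8=3.
Step 6. [r4c5∈{2,3}] col 5 places 2 nowhere but r4c5. So r4c5=2.
Step 7. [r2c5∈{4}] r2c5 is down to just 4 ⇒ r2c5=4.
Step 8. [r1c2∈{1}] r1c2 is down to just 1. So r1c2=1.
Step 9. [r7c7∈{1}] r7c7's peers cover all but 1. So r7c7=1.
Step 10. [r5c8∈{4,9}] in row 5, 4 fits only at r5c8. So r5c8=4.
Step 11. [r9c5∈{8}] r9c5's peers cover all but 8. So r9c5=8.
Step 12. [r6c4∈{3}] r6c4 is down to just 3, so r6c4=3.
Step 13. [r5c1∈{2,3}] row 5 places 2 nowhere but r5c1 ⇒ r5c1=2.
Step 14. [r4c1∈{3}] nothing but 3 survives at r4c1. So r4c1=3.
Step 15. [r7c3∈{8}] r7c3's peers cover all but 8 ⇒ r7c3=8.
Step 16. [r8c2∈{9}] only 9 remains possible at r8c2, so r8c2=9.
Step 17. [r6c2∈{4}] nothing but 4 survives at r6c2, so r6c2=4.
Step 18. [r8c1∈{1}] nothing but 1 survives at r8c1, so r8c1=1.
Step 19. [r2c4∈{1}] nothing but 1 survives at r2c4 ⇒ r2c4=1.
Step 20. [r4c8∈{1}] r4c8's peers cover all but 1. So r4c8=1.
Step 21. [r8c4∈{4}] nothing but 4 survives at r8c4. So r8c4=4.
Step 22. [r6c9∈{5}] r6c9 is down to just 5, so r6c9=5.
Step 23. [r4c2∈{6}] r4c2 has the single candidate 6 ⇒ r4c2=6.
Step 24. [r1c5∈{6}] r1c5's peers cover all but 6. So r1c5=6.
Step 25. [r2c6∈{9}] r2c6 has the single candidate 9. So r2c6=9.
Step 26. [r8c5∈{3}] r8c5's peers cover all but 3. So r8c5=3.
Step 27. [r8c7∈{7}] r8c7's peers cover all but 7, so r8c7=7.
Step 28. [r7c6∈{6}] r7c6's peers cover all but 6. So r7c6=6.
Step 29. [r3c8∈{2}] r3c8 has the single candidate 2 ⇒ r3c8=2.
Step 30. [r6c6∈{8}] r6c6 has the single candidate 8. So r6c6=8.
Step 31. [r2c2∈{2}] r2c2's peers cover all but 2, so r2c2=2.
Step 32. [r5c7∈{3}] r5c7's peers cover all but 3 ⇒ r5c7=3.
Step 33. [r4c9∈{7}] r4c9 is down to just 7. So r4c9=7.
Step 34. [r2c3∈{7}] nothing but 7 survives at r2c3. So r2c3=7.
Step 35. [r2c9∈{8}] r2c9's peers cover all but 8 ⇒ r2c9=8.
Step 36. [r7c4∈{2}] r7c4 is down to just 2 ⇒ r7c4=2.
Step 37. [r8c6∈{5}] r8c6 has the single candidate 5, so r8c6=5.
Step 38. [r3c7∈{6}] only 6 remains possible at r3c7 ⇒ r3c7=6.
Step 39. [r5c9∈{9}] only 9 remains possible at r5c9. So r5c9=9.
Step 40. [r9c8∈{9}] nothing but 9 survives at r9c8. So r9c8=9.
Step 41. [r1c3∈{3}] only 3 remains possible at r1c3. So r1c3=3.

Answer: 8 1 3 5 6 2 9 7 4 / 6 2 7 1 4 9 5 3 8 / 9 5 4 8 7 3 6 2 1 / 3 6 5 9 2 4 8 1 7 / 2 8 1 6 5 7 3 4 9 / 7 4 9 3 1 8 2 6 5 / 4 7 8 2 9 6 1 5 3 / 1 9 2 4 3 5 7 8 6 / 5 3 6 7 8 1 4 9 2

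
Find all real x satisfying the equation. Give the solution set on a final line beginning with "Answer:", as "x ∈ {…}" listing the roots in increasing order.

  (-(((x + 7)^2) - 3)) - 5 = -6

Step 1. [(-(((x + 7)^2) - 3)) - 5 = -6] the outer -5 inverts by adding 5, so sub: -(((x + 7)^2) - 3) = -1.
Step 2. [-(((x + 7)^2) - 3) = -1] LHS negated; negate both sides, so neg: ((x + 7)^2) - 3 = 1.
Step 3. [((x + 7)^2) - 3 = 1] 3 comes off first (add 3) ⇒ sub: (x + 7)^2 = 4.
Step 4. [(x + 7)^2 = 4] LHS squared, RHS 4 ≥ 0: apply √ (±), so sqrt: x + 7 = 2 or -2.
Step 5. [x + 7 = 2 or -2] the outer +7 inverts by subtracting 7. So sub: x = -5 or -9.

Answer: x ∈ {-9, -5}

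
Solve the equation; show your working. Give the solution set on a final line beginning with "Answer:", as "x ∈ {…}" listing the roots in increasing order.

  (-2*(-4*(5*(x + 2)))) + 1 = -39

Step 1. [(-2*(-4*(5*(x + 2)))) + 1 = -39] +1 is outermost — subtract 1 both sides. So sub: -2*(-4*(5*(x + 2))) = -40.
Step 2. [-2*(-4*(5*(x + 2))) = -40] leading coefficient -2: divide by -2. So div: -4*(5*(x + 2)) = 20.
Step 3. [-4*(5*(x + 2)) = 20] LHS = -4·(…); ÷-4 both sides, so div: 5*(x + 2) = -5.
Step 4. [5*(x + 2) = -5] divide by the outer 5, so div: x + 2 = -1.
Step 5. [x + 2 = -1] +2 is outermost — subtract 2 both sides ⇒ sub: x = -3.

Answer: x ∈ {-3}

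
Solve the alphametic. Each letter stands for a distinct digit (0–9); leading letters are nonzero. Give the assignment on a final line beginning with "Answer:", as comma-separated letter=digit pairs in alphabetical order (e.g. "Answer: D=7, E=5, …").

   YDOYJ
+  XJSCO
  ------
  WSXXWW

Step 1. [col 1: J + O ≡ W (mod 10)] several values work for O in column 1 (J + O ≡ W (mod 10), carry-in 0); try O=6, so O=6.
Step 2. [col 1: J + O ≡ W (mod 10)] J=5 is one option consistent with column 1 (J + O ≡ W (mod 10), carry-in 0) — take it. So J=5.
Step 3. [col 1: J + O ≡ W (mod 10)] column 1 reads J+O+carry(0)=W with J=5, O=6; with digits 5,6 already taken and all letters distinct, the only value for W is 1 ⇒ W=1.
Step 4. [col 2: Y + C ≡ W (mod 10)] column 2 (Y + C ≡ W (mod 10), carry-in 1) doesn't pin C yet; pick C=7 and continue, so C=7.
Step 5. [col 2: Y + C ≡ W (mod 10)] in column 2 we have Y+C≡W with carry-in 1; given C=7, W=1 and digits 1,5,6,7 already taken and all letters distinct, that pins Y to 3, so Y=3.
Step 6. [col 3: O + S ≡ X (mod 10)] column 3: given O=6, carry-in 1, and digits 1,3,5,6,7 already taken and all letters distinct, O+S≡X (mod 10) forces S=2. So S=2.
Step 7. [col 3: O + S ≡ X (mod 10)] from column 3 (O=6, S=2, carry-in 1, digits 1,2,3,5,6,7 already taken and all letters distinct): X must equal 9. So X=9.
Step 8. [col 4: D + J ≡ X (mod 10)] in column 4 we have D+J≡X with carry-in 0; given J=5, X=9 and digits 1,2,3,5,6,7,9 already taken and all letters distinct, that pins D to 4. So D=4.

Answer: C=7, D=4, J=5, O=6, S=2, W=1, X=9, Y=3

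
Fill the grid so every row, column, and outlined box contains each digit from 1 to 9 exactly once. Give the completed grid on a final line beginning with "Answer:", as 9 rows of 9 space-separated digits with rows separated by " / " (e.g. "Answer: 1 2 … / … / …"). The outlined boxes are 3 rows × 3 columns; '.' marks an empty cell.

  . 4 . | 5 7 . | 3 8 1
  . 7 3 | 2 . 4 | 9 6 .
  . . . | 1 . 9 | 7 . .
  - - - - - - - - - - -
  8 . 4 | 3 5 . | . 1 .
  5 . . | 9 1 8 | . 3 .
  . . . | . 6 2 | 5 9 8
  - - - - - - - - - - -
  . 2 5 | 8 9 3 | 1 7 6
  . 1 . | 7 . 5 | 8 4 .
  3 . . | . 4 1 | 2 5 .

Step 1. [r9c3∈{6,7,8,9}] 7 has one home in row 9: r9c3 ⇒ r9c3=7.
Step 2. [r5c2∈{6}] r5c2 has the single candidate 6. So r5c2=6.
Step 3. [r3c3∈{2,6,8}] across col 3, 8 lands solely at r3c3 ⇒ r3c3=8.
Step 4. [r3c1∈{2,6}] r3c1 is the only open cell in row 3 admitting 6 ⇒ r3c1=6.
Step 5. [r8c1∈{9}] only 9 remains possible at r8c1 ⇒ r8c1=9.
Step 6. [r3c9∈{2,4,5}] r3c9 is the only open cell in row 3 admitting 4. So r3c9=4.
Step 7. [r4c9∈{2,7}] 2 has one home in row 4: r4c9 ⇒ r4c9=2.
Step 8. [r1c3∈{2,9}] in row 1, 9 fits only at r1c3, so r1c3=9.
Step 9. [r6c1∈{1,7}] in row 6, 7 fits only at r6c1 ⇒ r6c1=7.
Step 10. [r4c2∈{9}] r4c2 is down to just 9 ⇒ r4c2=9.
Step 11. [r8c3∈{6}] r8c3 is down to just 6 ⇒ r8c3=6.
Step 12. [r5c9∈{7}] nothing but 7 survives at r5c9 ⇒ r5c9=7.
Step 13. [r2c5∈{8}] r2c5 has the single candidate 8. So r2c5=8.
Step 14. [r3c5∈{3}] nothing but 3 survives at r3c5, so r3c5=3.
Step 15. [r8c5∈{2}] r8c5 is down to just 2. So r8c5=2.
Step 16. [r1c6∈{6}] only 6 remains possible at r1c6 ⇒ r1c6=6.
Step 17. [r4c6∈{7}] r4c6 has the single candidate 7. So r4c6=7.
Step 18. [r4c7∈{6}] r4c7 is down to just 6. So r4c7=6.
Step 19. [r6c2∈{3}] r6c2 has the single candidate 3 ⇒ r6c2=3.
Step 20. [r9c9∈{9}] only 9 remains possible at r9c9. So r9c9=9.
Step 21. [r2c1∈{1}] r2c1 has the single candidate 1. So r2c1=1.
Step 22. [r7c1∈{4}] only 4 remains possible at r7c1, so r7c1=4.
Step 23. [r2c9∈{5}] only 5 remains possible at r2c9 ⇒ r2c9=5.
Step 24. [r6c4∈{4}] only 4 remains possible at r6c4. So r6c4=4.
Step 25. [r3c8∈{2}] nothing but 2 survives at r3c8 ⇒ r3c8=2.
Step 26. [r9c2∈{8}] r9c2 has the single candidate 8 ⇒ r9c2=8.
Step 27. [r6c3∈{1}] r6c3's peers cover all but 1 ⇒ r6c3=1.
Step 28. [r9c4∈{6}] r9c4 has the single candidate 6. So r9c4=6.
Step 29. [r1c1∈{2}] only 2 remains possible at r1c1, so r1c1=2.
Step 30. [r3c2∈{5}] nothing but 5 survives at r3c2 ⇒ r3c2=5.
Step 31. [r5c3∈{2}] r5c3 is down to just 2, so r5c3=2.
Step 32. [r8c9∈{3}] nothing but 3 survives at r8c9, so r8c9=3.
Step 33. [r5c7∈{4}] r5c7's peers cover all but 4. So r5c7=4.

Answer: 2 4 9 5 7 6 3 8 1 / 1 7 3 2 8 4 9 6 5 / 6 5 8 1 3 9 7 2 4 / 8 9 4 3 5 7 6 1 2 / 5 6 2 9 1 8 4 3 7 / 7 3 1 4 6 2 5 9 8 / 4 2 5 8 9 3 1 7 6 / 9 1 6 7 2 5 8 4 3 / 3 8 7 6 4 1 2 5 9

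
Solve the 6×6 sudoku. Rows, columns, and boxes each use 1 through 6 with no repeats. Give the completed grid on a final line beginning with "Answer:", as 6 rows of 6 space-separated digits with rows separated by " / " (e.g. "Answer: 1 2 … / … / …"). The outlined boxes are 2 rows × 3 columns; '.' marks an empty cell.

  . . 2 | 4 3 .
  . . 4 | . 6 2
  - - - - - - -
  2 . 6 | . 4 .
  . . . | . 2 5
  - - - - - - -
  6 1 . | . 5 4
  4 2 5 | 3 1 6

Step 1. [r2c4∈{1,5}] col 4 places 5 nowhere but r2c4 ⇒ r2c4=5.
Step 2. [r4c3∈{1,3}] 1 has one home in col 3: r4c3 ⇒ r4c3=1.
Step 3. [r4c1∈{3}] r4c1's peers cover all but 3, so r4c1=3.
Step 4. [r1c6∈{1}] nothing but 1 survives at r1c6, so r1c6=1.
Step 5. [r1c1∈{5}] nothing but 5 survives at r1c1. So r1c1=5.
Step 6. [r3c4∈{1}] r3c4 has the single candidate 1, so r3c4=1.
Step 7. [r2c1∈{1}] r2c1's peers cover all but 1, so r2c1=1.
Step 8. [r1c2∈{6}] nothing but 6 survives at r1c2, so r1c2=6.
Step 9. [r5c4∈{2}] r5c4's peers cover all but 2 ⇒ r5c4=2.
Step 10. [r5c3∈{3}] nothing but 3 survives at r5c3 ⇒ r5c3=3.
Step 11. [r3c6∈{3}] r3c6 has the single candidate 3. So r3c6=3.
Step 12. [r4c2∈{4}] only 4 remains possible at r4c2, so r4c2=4.
Step 13. [r4c4∈{6}] r4c4's peers cover all but 6, so r4c4=6.
Step 14. [r2c2∈{3}] nothing but 3 survives at r2c2. So r2c2=3.
Step 15. [r3c2∈{5}] only 5 remains possible at r3c2, so r3c2=5.

Answer: 5 6 2 4 3 1 / 1 3 4 5 6 2 / 2 5 6 1 4 3 / 3 4 1 6 2 5 / 6 1 3 2 5 4 / 4 2 5 3 1 6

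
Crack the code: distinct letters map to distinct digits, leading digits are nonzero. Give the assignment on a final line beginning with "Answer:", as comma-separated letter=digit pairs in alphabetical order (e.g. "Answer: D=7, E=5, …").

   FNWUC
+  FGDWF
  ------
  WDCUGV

Step 1. [col 1: C + F ≡ V (mod 10)] several values work for C in column 1 (C + F ≡ V (mod 10), carry-in 0); try C=2 ⇒ C=2.
Step 2. [col 1: C + F ≡ V (mod 10)] several values work for F in column 1 (C + F ≡ V (mod 10), carry-in 0); try F=6. So F=6.
Step 3. [col 1: C + F ≡ V (mod 10)] column 1 reads C+F+carry(0)=V with C=2, F=6; with digits 2,6 already taken and all letters distinct, the only value for V is 8. So V=8.
Step 4. [col 2: U + W ≡ G (mod 10)] U=4 is one option consistent with column 2 (U + W ≡ G (mod 10), carry-in 0) — take it ⇒ U=4.
Step 5. [col 2: U + W ≡ G (mod 10)] G=5 is one option consistent with column 2 (U + W ≡ G (mod 10), carry-in 0) — take it ⇒ G=5.
Step 6. [col 2: U + W ≡ G (mod 10)] column 2: given U=4, G=5, carry-in 0, and digits 2,4,5,6,8 already taken and all letters distinct, U+W≡G (mod 10) forces W=1, so W=1.
Step 7. [col 3: W + D ≡ U (mod 10)] column 3 reads W+D+carry(0)=U with W=1, U=4; with digits 1,2,4,5,6,8 already taken and all letters distinct, the only value for D is 3, so D=3.
Step 8. [col 4: N + G ≡ C (mod 10)] column 4: given G=5, C=2, carry-in 0, and digits 1,2,3,4,5,6,8 already taken and all letters distinct, N+G≡C (mod 10) forces N=7. So N=7.

Answer: C=2, D=3, F=6, G=5, N=7, U=4, V=8, W=1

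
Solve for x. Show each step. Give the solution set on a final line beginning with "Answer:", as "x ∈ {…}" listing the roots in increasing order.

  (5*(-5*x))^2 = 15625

Step 1. [(5*(-5*x))^2 = 15625] 15625 ≥ 0, LHS is (·)² — take ±√ ⇒ sqrt: 5*(-5*x) = 125 or -125.
Step 2. [5*(-5*x) = 125 or -125] leading coefficient 5: divide by 5, so div: -5*x = 25 or -25.
Step 3. [-5*x = 25 or -25] leading coefficient -5: divide by -5, so div: x = -5 or 5.

Answer: x ∈ {-5, 5}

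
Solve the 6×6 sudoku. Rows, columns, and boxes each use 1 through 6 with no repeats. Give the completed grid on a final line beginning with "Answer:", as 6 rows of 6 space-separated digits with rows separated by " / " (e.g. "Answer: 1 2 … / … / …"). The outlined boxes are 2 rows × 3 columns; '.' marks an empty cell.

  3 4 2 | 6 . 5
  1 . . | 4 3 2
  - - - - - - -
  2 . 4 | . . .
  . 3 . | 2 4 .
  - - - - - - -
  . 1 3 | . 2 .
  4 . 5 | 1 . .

Step 1. [r3c5∈{1,5,6}] col 5 places 5 nowhere but r3c5. So r3c5=5.
Step 2. [r3c2∈{6}] only 6 remains possible at r3c2. So r3c2=6.
Step 3. [r4c6∈{1,6}] r4c6 is the only open cell in row 4 admitting 6 ⇒ r4c6=6.
Step 4. [r6c6∈{3}] r6c6 has the single candidate 3 ⇒ r6c6=3.
Step 5. [r6c5∈{6}] r6c5 is down to just 6 ⇒ r6c5=6.
Step 6. [r1c5∈{1}] nothing but 1 survives at r1c5, so r1c5=1.
Step 7. [r5c1∈{6}] only 6 remains possible at r5c1, so r5c1=6.
Step 8. [r4c3∈{1}] r4c3's peers cover all but 1 ⇒ r4c3=1.
Step 9. [r5c4∈{5}] only 5 remains possible at r5c4, so r5c4=5.
Step 10. [r2c2∈{5}] r2c2 has the single candidate 5 ⇒ r2c2=5.
Step 11. [r3c6∈{1}] only 1 remains possible at r3c6. So r3c6=1.
Step 12. [r6c2∈{2}] r6c2 has the single candidate 2, so r6c2=2.
Step 13. [r2c3∈{6}] r2c3 is down to just 6, so r2c3=6.
Step 14. [r3c4∈{3}] nothing but 3 survives at r3c4, so r3c4=3.
Step 15. [r5c6∈{4}] r5c6's peers cover all but 4. So r5c6=4.
Step 16. [r4c1∈{5}] only 5 remains possible at r4c1 ⇒ r4c1=5.

Answer: 3 4 2 6 1 5 / 1 5 6 4 3 2 / 2 6 4 3 5 1 / 5 3 1 2 4 6 / 6 1 3 5 2 4 / 4 2 5 1 6 3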